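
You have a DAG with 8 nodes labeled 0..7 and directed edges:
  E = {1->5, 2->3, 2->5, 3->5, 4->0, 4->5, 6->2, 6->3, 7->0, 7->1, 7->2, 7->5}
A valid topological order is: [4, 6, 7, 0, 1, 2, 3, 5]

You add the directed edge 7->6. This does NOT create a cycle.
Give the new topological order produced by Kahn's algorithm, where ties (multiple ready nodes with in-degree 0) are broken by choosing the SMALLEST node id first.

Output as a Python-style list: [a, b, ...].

Answer: [4, 7, 0, 1, 6, 2, 3, 5]

Derivation:
Old toposort: [4, 6, 7, 0, 1, 2, 3, 5]
Added edge: 7->6
Position of 7 (2) > position of 6 (1). Must reorder: 7 must now come before 6.
Run Kahn's algorithm (break ties by smallest node id):
  initial in-degrees: [2, 1, 2, 2, 0, 5, 1, 0]
  ready (indeg=0): [4, 7]
  pop 4: indeg[0]->1; indeg[5]->4 | ready=[7] | order so far=[4]
  pop 7: indeg[0]->0; indeg[1]->0; indeg[2]->1; indeg[5]->3; indeg[6]->0 | ready=[0, 1, 6] | order so far=[4, 7]
  pop 0: no out-edges | ready=[1, 6] | order so far=[4, 7, 0]
  pop 1: indeg[5]->2 | ready=[6] | order so far=[4, 7, 0, 1]
  pop 6: indeg[2]->0; indeg[3]->1 | ready=[2] | order so far=[4, 7, 0, 1, 6]
  pop 2: indeg[3]->0; indeg[5]->1 | ready=[3] | order so far=[4, 7, 0, 1, 6, 2]
  pop 3: indeg[5]->0 | ready=[5] | order so far=[4, 7, 0, 1, 6, 2, 3]
  pop 5: no out-edges | ready=[] | order so far=[4, 7, 0, 1, 6, 2, 3, 5]
  Result: [4, 7, 0, 1, 6, 2, 3, 5]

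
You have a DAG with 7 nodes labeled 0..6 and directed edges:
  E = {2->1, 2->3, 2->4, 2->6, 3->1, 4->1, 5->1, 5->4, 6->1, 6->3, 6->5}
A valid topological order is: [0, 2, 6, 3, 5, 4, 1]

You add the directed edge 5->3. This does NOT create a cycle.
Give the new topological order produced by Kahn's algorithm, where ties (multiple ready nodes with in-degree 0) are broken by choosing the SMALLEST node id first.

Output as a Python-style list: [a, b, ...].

Old toposort: [0, 2, 6, 3, 5, 4, 1]
Added edge: 5->3
Position of 5 (4) > position of 3 (3). Must reorder: 5 must now come before 3.
Run Kahn's algorithm (break ties by smallest node id):
  initial in-degrees: [0, 5, 0, 3, 2, 1, 1]
  ready (indeg=0): [0, 2]
  pop 0: no out-edges | ready=[2] | order so far=[0]
  pop 2: indeg[1]->4; indeg[3]->2; indeg[4]->1; indeg[6]->0 | ready=[6] | order so far=[0, 2]
  pop 6: indeg[1]->3; indeg[3]->1; indeg[5]->0 | ready=[5] | order so far=[0, 2, 6]
  pop 5: indeg[1]->2; indeg[3]->0; indeg[4]->0 | ready=[3, 4] | order so far=[0, 2, 6, 5]
  pop 3: indeg[1]->1 | ready=[4] | order so far=[0, 2, 6, 5, 3]
  pop 4: indeg[1]->0 | ready=[1] | order so far=[0, 2, 6, 5, 3, 4]
  pop 1: no out-edges | ready=[] | order so far=[0, 2, 6, 5, 3, 4, 1]
  Result: [0, 2, 6, 5, 3, 4, 1]

Answer: [0, 2, 6, 5, 3, 4, 1]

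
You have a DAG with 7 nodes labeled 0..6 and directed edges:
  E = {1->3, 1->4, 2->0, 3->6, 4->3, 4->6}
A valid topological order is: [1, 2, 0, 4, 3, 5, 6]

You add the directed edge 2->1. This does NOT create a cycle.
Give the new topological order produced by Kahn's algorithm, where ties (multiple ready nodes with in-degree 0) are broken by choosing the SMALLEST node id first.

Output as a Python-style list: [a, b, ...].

Old toposort: [1, 2, 0, 4, 3, 5, 6]
Added edge: 2->1
Position of 2 (1) > position of 1 (0). Must reorder: 2 must now come before 1.
Run Kahn's algorithm (break ties by smallest node id):
  initial in-degrees: [1, 1, 0, 2, 1, 0, 2]
  ready (indeg=0): [2, 5]
  pop 2: indeg[0]->0; indeg[1]->0 | ready=[0, 1, 5] | order so far=[2]
  pop 0: no out-edges | ready=[1, 5] | order so far=[2, 0]
  pop 1: indeg[3]->1; indeg[4]->0 | ready=[4, 5] | order so far=[2, 0, 1]
  pop 4: indeg[3]->0; indeg[6]->1 | ready=[3, 5] | order so far=[2, 0, 1, 4]
  pop 3: indeg[6]->0 | ready=[5, 6] | order so far=[2, 0, 1, 4, 3]
  pop 5: no out-edges | ready=[6] | order so far=[2, 0, 1, 4, 3, 5]
  pop 6: no out-edges | ready=[] | order so far=[2, 0, 1, 4, 3, 5, 6]
  Result: [2, 0, 1, 4, 3, 5, 6]

Answer: [2, 0, 1, 4, 3, 5, 6]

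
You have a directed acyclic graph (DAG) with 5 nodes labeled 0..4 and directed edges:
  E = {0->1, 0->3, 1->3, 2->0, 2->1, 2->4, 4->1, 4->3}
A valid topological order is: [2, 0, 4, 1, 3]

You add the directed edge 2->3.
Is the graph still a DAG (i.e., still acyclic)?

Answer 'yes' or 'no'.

Given toposort: [2, 0, 4, 1, 3]
Position of 2: index 0; position of 3: index 4
New edge 2->3: forward
Forward edge: respects the existing order. Still a DAG, same toposort still valid.
Still a DAG? yes

Answer: yes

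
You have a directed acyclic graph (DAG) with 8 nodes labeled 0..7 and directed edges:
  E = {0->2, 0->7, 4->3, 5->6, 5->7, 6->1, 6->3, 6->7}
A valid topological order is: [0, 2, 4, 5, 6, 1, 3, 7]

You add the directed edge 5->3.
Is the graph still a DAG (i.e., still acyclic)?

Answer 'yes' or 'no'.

Answer: yes

Derivation:
Given toposort: [0, 2, 4, 5, 6, 1, 3, 7]
Position of 5: index 3; position of 3: index 6
New edge 5->3: forward
Forward edge: respects the existing order. Still a DAG, same toposort still valid.
Still a DAG? yes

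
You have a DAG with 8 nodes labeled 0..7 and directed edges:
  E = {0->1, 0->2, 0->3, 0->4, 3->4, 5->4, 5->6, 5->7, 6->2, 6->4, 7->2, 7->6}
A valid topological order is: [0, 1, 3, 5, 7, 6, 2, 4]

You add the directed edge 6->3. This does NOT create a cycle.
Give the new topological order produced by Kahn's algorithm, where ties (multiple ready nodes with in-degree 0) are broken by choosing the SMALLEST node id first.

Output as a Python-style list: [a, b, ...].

Old toposort: [0, 1, 3, 5, 7, 6, 2, 4]
Added edge: 6->3
Position of 6 (5) > position of 3 (2). Must reorder: 6 must now come before 3.
Run Kahn's algorithm (break ties by smallest node id):
  initial in-degrees: [0, 1, 3, 2, 4, 0, 2, 1]
  ready (indeg=0): [0, 5]
  pop 0: indeg[1]->0; indeg[2]->2; indeg[3]->1; indeg[4]->3 | ready=[1, 5] | order so far=[0]
  pop 1: no out-edges | ready=[5] | order so far=[0, 1]
  pop 5: indeg[4]->2; indeg[6]->1; indeg[7]->0 | ready=[7] | order so far=[0, 1, 5]
  pop 7: indeg[2]->1; indeg[6]->0 | ready=[6] | order so far=[0, 1, 5, 7]
  pop 6: indeg[2]->0; indeg[3]->0; indeg[4]->1 | ready=[2, 3] | order so far=[0, 1, 5, 7, 6]
  pop 2: no out-edges | ready=[3] | order so far=[0, 1, 5, 7, 6, 2]
  pop 3: indeg[4]->0 | ready=[4] | order so far=[0, 1, 5, 7, 6, 2, 3]
  pop 4: no out-edges | ready=[] | order so far=[0, 1, 5, 7, 6, 2, 3, 4]
  Result: [0, 1, 5, 7, 6, 2, 3, 4]

Answer: [0, 1, 5, 7, 6, 2, 3, 4]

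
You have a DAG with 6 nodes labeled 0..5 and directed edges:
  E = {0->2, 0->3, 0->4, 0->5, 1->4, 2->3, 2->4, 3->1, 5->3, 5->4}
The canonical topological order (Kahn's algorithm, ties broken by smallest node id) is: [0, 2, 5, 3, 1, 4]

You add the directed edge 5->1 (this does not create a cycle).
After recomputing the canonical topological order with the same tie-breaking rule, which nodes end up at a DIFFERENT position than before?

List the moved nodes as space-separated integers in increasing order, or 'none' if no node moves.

Answer: none

Derivation:
Old toposort: [0, 2, 5, 3, 1, 4]
Added edge 5->1
Recompute Kahn (smallest-id tiebreak):
  initial in-degrees: [0, 2, 1, 3, 4, 1]
  ready (indeg=0): [0]
  pop 0: indeg[2]->0; indeg[3]->2; indeg[4]->3; indeg[5]->0 | ready=[2, 5] | order so far=[0]
  pop 2: indeg[3]->1; indeg[4]->2 | ready=[5] | order so far=[0, 2]
  pop 5: indeg[1]->1; indeg[3]->0; indeg[4]->1 | ready=[3] | order so far=[0, 2, 5]
  pop 3: indeg[1]->0 | ready=[1] | order so far=[0, 2, 5, 3]
  pop 1: indeg[4]->0 | ready=[4] | order so far=[0, 2, 5, 3, 1]
  pop 4: no out-edges | ready=[] | order so far=[0, 2, 5, 3, 1, 4]
New canonical toposort: [0, 2, 5, 3, 1, 4]
Compare positions:
  Node 0: index 0 -> 0 (same)
  Node 1: index 4 -> 4 (same)
  Node 2: index 1 -> 1 (same)
  Node 3: index 3 -> 3 (same)
  Node 4: index 5 -> 5 (same)
  Node 5: index 2 -> 2 (same)
Nodes that changed position: none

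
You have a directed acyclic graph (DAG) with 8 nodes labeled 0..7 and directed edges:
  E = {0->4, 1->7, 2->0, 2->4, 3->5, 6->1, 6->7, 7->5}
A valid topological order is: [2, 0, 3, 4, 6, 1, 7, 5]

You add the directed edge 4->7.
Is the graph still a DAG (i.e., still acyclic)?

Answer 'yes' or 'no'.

Answer: yes

Derivation:
Given toposort: [2, 0, 3, 4, 6, 1, 7, 5]
Position of 4: index 3; position of 7: index 6
New edge 4->7: forward
Forward edge: respects the existing order. Still a DAG, same toposort still valid.
Still a DAG? yes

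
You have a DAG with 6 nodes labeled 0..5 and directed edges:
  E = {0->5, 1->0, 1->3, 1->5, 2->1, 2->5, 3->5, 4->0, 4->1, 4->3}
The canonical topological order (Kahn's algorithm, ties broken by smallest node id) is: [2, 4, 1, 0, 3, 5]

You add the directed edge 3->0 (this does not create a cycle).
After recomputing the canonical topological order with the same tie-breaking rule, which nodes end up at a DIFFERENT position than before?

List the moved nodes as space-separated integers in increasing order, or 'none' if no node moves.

Answer: 0 3

Derivation:
Old toposort: [2, 4, 1, 0, 3, 5]
Added edge 3->0
Recompute Kahn (smallest-id tiebreak):
  initial in-degrees: [3, 2, 0, 2, 0, 4]
  ready (indeg=0): [2, 4]
  pop 2: indeg[1]->1; indeg[5]->3 | ready=[4] | order so far=[2]
  pop 4: indeg[0]->2; indeg[1]->0; indeg[3]->1 | ready=[1] | order so far=[2, 4]
  pop 1: indeg[0]->1; indeg[3]->0; indeg[5]->2 | ready=[3] | order so far=[2, 4, 1]
  pop 3: indeg[0]->0; indeg[5]->1 | ready=[0] | order so far=[2, 4, 1, 3]
  pop 0: indeg[5]->0 | ready=[5] | order so far=[2, 4, 1, 3, 0]
  pop 5: no out-edges | ready=[] | order so far=[2, 4, 1, 3, 0, 5]
New canonical toposort: [2, 4, 1, 3, 0, 5]
Compare positions:
  Node 0: index 3 -> 4 (moved)
  Node 1: index 2 -> 2 (same)
  Node 2: index 0 -> 0 (same)
  Node 3: index 4 -> 3 (moved)
  Node 4: index 1 -> 1 (same)
  Node 5: index 5 -> 5 (same)
Nodes that changed position: 0 3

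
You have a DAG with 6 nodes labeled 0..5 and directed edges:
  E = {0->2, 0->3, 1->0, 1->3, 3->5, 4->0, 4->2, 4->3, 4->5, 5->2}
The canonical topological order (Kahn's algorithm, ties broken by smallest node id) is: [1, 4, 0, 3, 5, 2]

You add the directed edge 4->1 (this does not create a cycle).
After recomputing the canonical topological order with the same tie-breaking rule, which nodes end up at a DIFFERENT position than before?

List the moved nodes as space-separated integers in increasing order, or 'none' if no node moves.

Answer: 1 4

Derivation:
Old toposort: [1, 4, 0, 3, 5, 2]
Added edge 4->1
Recompute Kahn (smallest-id tiebreak):
  initial in-degrees: [2, 1, 3, 3, 0, 2]
  ready (indeg=0): [4]
  pop 4: indeg[0]->1; indeg[1]->0; indeg[2]->2; indeg[3]->2; indeg[5]->1 | ready=[1] | order so far=[4]
  pop 1: indeg[0]->0; indeg[3]->1 | ready=[0] | order so far=[4, 1]
  pop 0: indeg[2]->1; indeg[3]->0 | ready=[3] | order so far=[4, 1, 0]
  pop 3: indeg[5]->0 | ready=[5] | order so far=[4, 1, 0, 3]
  pop 5: indeg[2]->0 | ready=[2] | order so far=[4, 1, 0, 3, 5]
  pop 2: no out-edges | ready=[] | order so far=[4, 1, 0, 3, 5, 2]
New canonical toposort: [4, 1, 0, 3, 5, 2]
Compare positions:
  Node 0: index 2 -> 2 (same)
  Node 1: index 0 -> 1 (moved)
  Node 2: index 5 -> 5 (same)
  Node 3: index 3 -> 3 (same)
  Node 4: index 1 -> 0 (moved)
  Node 5: index 4 -> 4 (same)
Nodes that changed position: 1 4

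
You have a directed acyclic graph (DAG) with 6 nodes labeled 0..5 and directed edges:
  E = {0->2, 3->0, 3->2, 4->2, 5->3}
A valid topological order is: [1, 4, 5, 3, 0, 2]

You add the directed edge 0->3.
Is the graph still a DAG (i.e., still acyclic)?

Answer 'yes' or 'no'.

Given toposort: [1, 4, 5, 3, 0, 2]
Position of 0: index 4; position of 3: index 3
New edge 0->3: backward (u after v in old order)
Backward edge: old toposort is now invalid. Check if this creates a cycle.
Does 3 already reach 0? Reachable from 3: [0, 2, 3]. YES -> cycle!
Still a DAG? no

Answer: no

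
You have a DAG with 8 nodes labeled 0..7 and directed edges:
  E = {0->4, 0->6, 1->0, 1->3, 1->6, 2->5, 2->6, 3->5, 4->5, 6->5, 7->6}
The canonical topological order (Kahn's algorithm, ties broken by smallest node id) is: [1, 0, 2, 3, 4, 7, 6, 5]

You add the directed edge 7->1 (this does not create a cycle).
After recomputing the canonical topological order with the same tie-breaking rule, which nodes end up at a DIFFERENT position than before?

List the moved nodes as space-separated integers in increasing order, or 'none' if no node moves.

Old toposort: [1, 0, 2, 3, 4, 7, 6, 5]
Added edge 7->1
Recompute Kahn (smallest-id tiebreak):
  initial in-degrees: [1, 1, 0, 1, 1, 4, 4, 0]
  ready (indeg=0): [2, 7]
  pop 2: indeg[5]->3; indeg[6]->3 | ready=[7] | order so far=[2]
  pop 7: indeg[1]->0; indeg[6]->2 | ready=[1] | order so far=[2, 7]
  pop 1: indeg[0]->0; indeg[3]->0; indeg[6]->1 | ready=[0, 3] | order so far=[2, 7, 1]
  pop 0: indeg[4]->0; indeg[6]->0 | ready=[3, 4, 6] | order so far=[2, 7, 1, 0]
  pop 3: indeg[5]->2 | ready=[4, 6] | order so far=[2, 7, 1, 0, 3]
  pop 4: indeg[5]->1 | ready=[6] | order so far=[2, 7, 1, 0, 3, 4]
  pop 6: indeg[5]->0 | ready=[5] | order so far=[2, 7, 1, 0, 3, 4, 6]
  pop 5: no out-edges | ready=[] | order so far=[2, 7, 1, 0, 3, 4, 6, 5]
New canonical toposort: [2, 7, 1, 0, 3, 4, 6, 5]
Compare positions:
  Node 0: index 1 -> 3 (moved)
  Node 1: index 0 -> 2 (moved)
  Node 2: index 2 -> 0 (moved)
  Node 3: index 3 -> 4 (moved)
  Node 4: index 4 -> 5 (moved)
  Node 5: index 7 -> 7 (same)
  Node 6: index 6 -> 6 (same)
  Node 7: index 5 -> 1 (moved)
Nodes that changed position: 0 1 2 3 4 7

Answer: 0 1 2 3 4 7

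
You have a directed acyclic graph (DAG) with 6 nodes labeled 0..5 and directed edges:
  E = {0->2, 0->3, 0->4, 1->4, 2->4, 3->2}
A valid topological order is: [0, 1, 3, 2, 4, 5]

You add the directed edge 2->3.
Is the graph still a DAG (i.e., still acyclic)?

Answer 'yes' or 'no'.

Answer: no

Derivation:
Given toposort: [0, 1, 3, 2, 4, 5]
Position of 2: index 3; position of 3: index 2
New edge 2->3: backward (u after v in old order)
Backward edge: old toposort is now invalid. Check if this creates a cycle.
Does 3 already reach 2? Reachable from 3: [2, 3, 4]. YES -> cycle!
Still a DAG? no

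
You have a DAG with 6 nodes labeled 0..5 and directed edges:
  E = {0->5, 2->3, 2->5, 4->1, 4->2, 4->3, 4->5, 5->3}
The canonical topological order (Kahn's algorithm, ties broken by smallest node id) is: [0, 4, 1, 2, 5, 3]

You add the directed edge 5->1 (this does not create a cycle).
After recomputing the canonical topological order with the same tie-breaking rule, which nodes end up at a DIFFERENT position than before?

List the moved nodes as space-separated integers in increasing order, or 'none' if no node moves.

Old toposort: [0, 4, 1, 2, 5, 3]
Added edge 5->1
Recompute Kahn (smallest-id tiebreak):
  initial in-degrees: [0, 2, 1, 3, 0, 3]
  ready (indeg=0): [0, 4]
  pop 0: indeg[5]->2 | ready=[4] | order so far=[0]
  pop 4: indeg[1]->1; indeg[2]->0; indeg[3]->2; indeg[5]->1 | ready=[2] | order so far=[0, 4]
  pop 2: indeg[3]->1; indeg[5]->0 | ready=[5] | order so far=[0, 4, 2]
  pop 5: indeg[1]->0; indeg[3]->0 | ready=[1, 3] | order so far=[0, 4, 2, 5]
  pop 1: no out-edges | ready=[3] | order so far=[0, 4, 2, 5, 1]
  pop 3: no out-edges | ready=[] | order so far=[0, 4, 2, 5, 1, 3]
New canonical toposort: [0, 4, 2, 5, 1, 3]
Compare positions:
  Node 0: index 0 -> 0 (same)
  Node 1: index 2 -> 4 (moved)
  Node 2: index 3 -> 2 (moved)
  Node 3: index 5 -> 5 (same)
  Node 4: index 1 -> 1 (same)
  Node 5: index 4 -> 3 (moved)
Nodes that changed position: 1 2 5

Answer: 1 2 5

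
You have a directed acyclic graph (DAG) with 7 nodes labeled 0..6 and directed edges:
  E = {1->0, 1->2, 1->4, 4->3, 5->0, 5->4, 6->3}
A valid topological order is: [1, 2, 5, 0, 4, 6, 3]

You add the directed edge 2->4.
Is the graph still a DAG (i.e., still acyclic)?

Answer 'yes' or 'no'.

Given toposort: [1, 2, 5, 0, 4, 6, 3]
Position of 2: index 1; position of 4: index 4
New edge 2->4: forward
Forward edge: respects the existing order. Still a DAG, same toposort still valid.
Still a DAG? yes

Answer: yes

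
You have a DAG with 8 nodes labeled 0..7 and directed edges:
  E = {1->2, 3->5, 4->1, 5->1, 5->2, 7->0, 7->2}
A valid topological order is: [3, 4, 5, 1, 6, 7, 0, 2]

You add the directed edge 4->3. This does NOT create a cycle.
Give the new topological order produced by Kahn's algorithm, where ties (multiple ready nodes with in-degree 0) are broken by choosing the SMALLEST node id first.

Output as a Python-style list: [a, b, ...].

Answer: [4, 3, 5, 1, 6, 7, 0, 2]

Derivation:
Old toposort: [3, 4, 5, 1, 6, 7, 0, 2]
Added edge: 4->3
Position of 4 (1) > position of 3 (0). Must reorder: 4 must now come before 3.
Run Kahn's algorithm (break ties by smallest node id):
  initial in-degrees: [1, 2, 3, 1, 0, 1, 0, 0]
  ready (indeg=0): [4, 6, 7]
  pop 4: indeg[1]->1; indeg[3]->0 | ready=[3, 6, 7] | order so far=[4]
  pop 3: indeg[5]->0 | ready=[5, 6, 7] | order so far=[4, 3]
  pop 5: indeg[1]->0; indeg[2]->2 | ready=[1, 6, 7] | order so far=[4, 3, 5]
  pop 1: indeg[2]->1 | ready=[6, 7] | order so far=[4, 3, 5, 1]
  pop 6: no out-edges | ready=[7] | order so far=[4, 3, 5, 1, 6]
  pop 7: indeg[0]->0; indeg[2]->0 | ready=[0, 2] | order so far=[4, 3, 5, 1, 6, 7]
  pop 0: no out-edges | ready=[2] | order so far=[4, 3, 5, 1, 6, 7, 0]
  pop 2: no out-edges | ready=[] | order so far=[4, 3, 5, 1, 6, 7, 0, 2]
  Result: [4, 3, 5, 1, 6, 7, 0, 2]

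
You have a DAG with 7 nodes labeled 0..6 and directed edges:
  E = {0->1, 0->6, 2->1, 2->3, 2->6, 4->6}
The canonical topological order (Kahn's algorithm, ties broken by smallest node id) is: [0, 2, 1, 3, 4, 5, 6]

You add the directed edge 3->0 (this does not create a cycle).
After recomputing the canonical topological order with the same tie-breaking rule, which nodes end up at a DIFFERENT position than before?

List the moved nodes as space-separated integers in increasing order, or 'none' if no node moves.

Old toposort: [0, 2, 1, 3, 4, 5, 6]
Added edge 3->0
Recompute Kahn (smallest-id tiebreak):
  initial in-degrees: [1, 2, 0, 1, 0, 0, 3]
  ready (indeg=0): [2, 4, 5]
  pop 2: indeg[1]->1; indeg[3]->0; indeg[6]->2 | ready=[3, 4, 5] | order so far=[2]
  pop 3: indeg[0]->0 | ready=[0, 4, 5] | order so far=[2, 3]
  pop 0: indeg[1]->0; indeg[6]->1 | ready=[1, 4, 5] | order so far=[2, 3, 0]
  pop 1: no out-edges | ready=[4, 5] | order so far=[2, 3, 0, 1]
  pop 4: indeg[6]->0 | ready=[5, 6] | order so far=[2, 3, 0, 1, 4]
  pop 5: no out-edges | ready=[6] | order so far=[2, 3, 0, 1, 4, 5]
  pop 6: no out-edges | ready=[] | order so far=[2, 3, 0, 1, 4, 5, 6]
New canonical toposort: [2, 3, 0, 1, 4, 5, 6]
Compare positions:
  Node 0: index 0 -> 2 (moved)
  Node 1: index 2 -> 3 (moved)
  Node 2: index 1 -> 0 (moved)
  Node 3: index 3 -> 1 (moved)
  Node 4: index 4 -> 4 (same)
  Node 5: index 5 -> 5 (same)
  Node 6: index 6 -> 6 (same)
Nodes that changed position: 0 1 2 3

Answer: 0 1 2 3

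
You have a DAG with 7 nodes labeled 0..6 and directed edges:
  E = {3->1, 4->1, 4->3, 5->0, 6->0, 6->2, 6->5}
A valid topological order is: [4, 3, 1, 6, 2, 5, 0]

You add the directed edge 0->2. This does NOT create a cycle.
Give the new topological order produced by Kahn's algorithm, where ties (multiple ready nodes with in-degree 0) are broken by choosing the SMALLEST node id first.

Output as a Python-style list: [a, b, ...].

Old toposort: [4, 3, 1, 6, 2, 5, 0]
Added edge: 0->2
Position of 0 (6) > position of 2 (4). Must reorder: 0 must now come before 2.
Run Kahn's algorithm (break ties by smallest node id):
  initial in-degrees: [2, 2, 2, 1, 0, 1, 0]
  ready (indeg=0): [4, 6]
  pop 4: indeg[1]->1; indeg[3]->0 | ready=[3, 6] | order so far=[4]
  pop 3: indeg[1]->0 | ready=[1, 6] | order so far=[4, 3]
  pop 1: no out-edges | ready=[6] | order so far=[4, 3, 1]
  pop 6: indeg[0]->1; indeg[2]->1; indeg[5]->0 | ready=[5] | order so far=[4, 3, 1, 6]
  pop 5: indeg[0]->0 | ready=[0] | order so far=[4, 3, 1, 6, 5]
  pop 0: indeg[2]->0 | ready=[2] | order so far=[4, 3, 1, 6, 5, 0]
  pop 2: no out-edges | ready=[] | order so far=[4, 3, 1, 6, 5, 0, 2]
  Result: [4, 3, 1, 6, 5, 0, 2]

Answer: [4, 3, 1, 6, 5, 0, 2]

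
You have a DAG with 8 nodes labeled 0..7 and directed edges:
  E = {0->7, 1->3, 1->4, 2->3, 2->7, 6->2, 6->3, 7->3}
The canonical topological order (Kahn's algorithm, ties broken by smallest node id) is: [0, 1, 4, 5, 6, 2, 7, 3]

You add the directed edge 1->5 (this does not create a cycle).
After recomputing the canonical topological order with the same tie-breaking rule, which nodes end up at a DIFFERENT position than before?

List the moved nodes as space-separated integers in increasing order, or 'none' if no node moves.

Answer: none

Derivation:
Old toposort: [0, 1, 4, 5, 6, 2, 7, 3]
Added edge 1->5
Recompute Kahn (smallest-id tiebreak):
  initial in-degrees: [0, 0, 1, 4, 1, 1, 0, 2]
  ready (indeg=0): [0, 1, 6]
  pop 0: indeg[7]->1 | ready=[1, 6] | order so far=[0]
  pop 1: indeg[3]->3; indeg[4]->0; indeg[5]->0 | ready=[4, 5, 6] | order so far=[0, 1]
  pop 4: no out-edges | ready=[5, 6] | order so far=[0, 1, 4]
  pop 5: no out-edges | ready=[6] | order so far=[0, 1, 4, 5]
  pop 6: indeg[2]->0; indeg[3]->2 | ready=[2] | order so far=[0, 1, 4, 5, 6]
  pop 2: indeg[3]->1; indeg[7]->0 | ready=[7] | order so far=[0, 1, 4, 5, 6, 2]
  pop 7: indeg[3]->0 | ready=[3] | order so far=[0, 1, 4, 5, 6, 2, 7]
  pop 3: no out-edges | ready=[] | order so far=[0, 1, 4, 5, 6, 2, 7, 3]
New canonical toposort: [0, 1, 4, 5, 6, 2, 7, 3]
Compare positions:
  Node 0: index 0 -> 0 (same)
  Node 1: index 1 -> 1 (same)
  Node 2: index 5 -> 5 (same)
  Node 3: index 7 -> 7 (same)
  Node 4: index 2 -> 2 (same)
  Node 5: index 3 -> 3 (same)
  Node 6: index 4 -> 4 (same)
  Node 7: index 6 -> 6 (same)
Nodes that changed position: none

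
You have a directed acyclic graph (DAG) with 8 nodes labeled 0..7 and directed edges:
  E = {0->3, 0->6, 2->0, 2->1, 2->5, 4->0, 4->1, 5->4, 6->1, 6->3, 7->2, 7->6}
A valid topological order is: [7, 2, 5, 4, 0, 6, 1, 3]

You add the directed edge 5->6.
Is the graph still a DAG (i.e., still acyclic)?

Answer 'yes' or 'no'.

Given toposort: [7, 2, 5, 4, 0, 6, 1, 3]
Position of 5: index 2; position of 6: index 5
New edge 5->6: forward
Forward edge: respects the existing order. Still a DAG, same toposort still valid.
Still a DAG? yes

Answer: yes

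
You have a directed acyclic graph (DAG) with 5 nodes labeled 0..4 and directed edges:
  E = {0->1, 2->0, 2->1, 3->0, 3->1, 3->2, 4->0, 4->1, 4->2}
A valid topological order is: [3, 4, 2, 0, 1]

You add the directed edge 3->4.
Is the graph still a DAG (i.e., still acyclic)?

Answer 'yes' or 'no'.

Given toposort: [3, 4, 2, 0, 1]
Position of 3: index 0; position of 4: index 1
New edge 3->4: forward
Forward edge: respects the existing order. Still a DAG, same toposort still valid.
Still a DAG? yes

Answer: yes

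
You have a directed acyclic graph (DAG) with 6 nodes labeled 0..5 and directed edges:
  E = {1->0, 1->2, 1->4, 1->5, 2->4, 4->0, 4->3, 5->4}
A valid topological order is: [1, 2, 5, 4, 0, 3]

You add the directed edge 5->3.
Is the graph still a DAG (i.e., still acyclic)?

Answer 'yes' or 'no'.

Given toposort: [1, 2, 5, 4, 0, 3]
Position of 5: index 2; position of 3: index 5
New edge 5->3: forward
Forward edge: respects the existing order. Still a DAG, same toposort still valid.
Still a DAG? yes

Answer: yes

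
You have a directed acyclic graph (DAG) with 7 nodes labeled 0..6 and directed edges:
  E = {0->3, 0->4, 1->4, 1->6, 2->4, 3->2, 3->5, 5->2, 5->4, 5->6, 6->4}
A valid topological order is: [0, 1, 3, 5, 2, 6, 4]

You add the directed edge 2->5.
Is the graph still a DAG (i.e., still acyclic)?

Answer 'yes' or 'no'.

Answer: no

Derivation:
Given toposort: [0, 1, 3, 5, 2, 6, 4]
Position of 2: index 4; position of 5: index 3
New edge 2->5: backward (u after v in old order)
Backward edge: old toposort is now invalid. Check if this creates a cycle.
Does 5 already reach 2? Reachable from 5: [2, 4, 5, 6]. YES -> cycle!
Still a DAG? no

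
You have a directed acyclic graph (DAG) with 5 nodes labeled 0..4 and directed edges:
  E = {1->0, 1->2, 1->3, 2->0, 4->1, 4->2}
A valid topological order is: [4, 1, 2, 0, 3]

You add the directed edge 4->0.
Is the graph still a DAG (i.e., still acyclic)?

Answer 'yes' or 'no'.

Answer: yes

Derivation:
Given toposort: [4, 1, 2, 0, 3]
Position of 4: index 0; position of 0: index 3
New edge 4->0: forward
Forward edge: respects the existing order. Still a DAG, same toposort still valid.
Still a DAG? yes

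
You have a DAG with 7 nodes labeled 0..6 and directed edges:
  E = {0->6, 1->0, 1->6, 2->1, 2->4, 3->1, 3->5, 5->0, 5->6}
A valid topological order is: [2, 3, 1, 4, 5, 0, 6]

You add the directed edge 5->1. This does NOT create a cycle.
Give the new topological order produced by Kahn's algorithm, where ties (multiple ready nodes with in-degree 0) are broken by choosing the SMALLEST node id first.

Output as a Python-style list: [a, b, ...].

Old toposort: [2, 3, 1, 4, 5, 0, 6]
Added edge: 5->1
Position of 5 (4) > position of 1 (2). Must reorder: 5 must now come before 1.
Run Kahn's algorithm (break ties by smallest node id):
  initial in-degrees: [2, 3, 0, 0, 1, 1, 3]
  ready (indeg=0): [2, 3]
  pop 2: indeg[1]->2; indeg[4]->0 | ready=[3, 4] | order so far=[2]
  pop 3: indeg[1]->1; indeg[5]->0 | ready=[4, 5] | order so far=[2, 3]
  pop 4: no out-edges | ready=[5] | order so far=[2, 3, 4]
  pop 5: indeg[0]->1; indeg[1]->0; indeg[6]->2 | ready=[1] | order so far=[2, 3, 4, 5]
  pop 1: indeg[0]->0; indeg[6]->1 | ready=[0] | order so far=[2, 3, 4, 5, 1]
  pop 0: indeg[6]->0 | ready=[6] | order so far=[2, 3, 4, 5, 1, 0]
  pop 6: no out-edges | ready=[] | order so far=[2, 3, 4, 5, 1, 0, 6]
  Result: [2, 3, 4, 5, 1, 0, 6]

Answer: [2, 3, 4, 5, 1, 0, 6]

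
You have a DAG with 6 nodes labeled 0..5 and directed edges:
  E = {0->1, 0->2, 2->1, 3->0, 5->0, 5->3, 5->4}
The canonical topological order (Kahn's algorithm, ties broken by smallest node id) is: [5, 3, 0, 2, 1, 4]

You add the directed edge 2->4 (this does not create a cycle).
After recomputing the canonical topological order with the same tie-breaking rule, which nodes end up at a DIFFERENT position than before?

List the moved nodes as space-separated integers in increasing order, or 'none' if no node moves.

Old toposort: [5, 3, 0, 2, 1, 4]
Added edge 2->4
Recompute Kahn (smallest-id tiebreak):
  initial in-degrees: [2, 2, 1, 1, 2, 0]
  ready (indeg=0): [5]
  pop 5: indeg[0]->1; indeg[3]->0; indeg[4]->1 | ready=[3] | order so far=[5]
  pop 3: indeg[0]->0 | ready=[0] | order so far=[5, 3]
  pop 0: indeg[1]->1; indeg[2]->0 | ready=[2] | order so far=[5, 3, 0]
  pop 2: indeg[1]->0; indeg[4]->0 | ready=[1, 4] | order so far=[5, 3, 0, 2]
  pop 1: no out-edges | ready=[4] | order so far=[5, 3, 0, 2, 1]
  pop 4: no out-edges | ready=[] | order so far=[5, 3, 0, 2, 1, 4]
New canonical toposort: [5, 3, 0, 2, 1, 4]
Compare positions:
  Node 0: index 2 -> 2 (same)
  Node 1: index 4 -> 4 (same)
  Node 2: index 3 -> 3 (same)
  Node 3: index 1 -> 1 (same)
  Node 4: index 5 -> 5 (same)
  Node 5: index 0 -> 0 (same)
Nodes that changed position: none

Answer: none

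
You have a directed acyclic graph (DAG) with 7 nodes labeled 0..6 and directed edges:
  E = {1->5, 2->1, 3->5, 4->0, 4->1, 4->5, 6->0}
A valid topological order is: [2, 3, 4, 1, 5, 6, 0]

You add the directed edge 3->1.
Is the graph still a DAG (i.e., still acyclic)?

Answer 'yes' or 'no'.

Answer: yes

Derivation:
Given toposort: [2, 3, 4, 1, 5, 6, 0]
Position of 3: index 1; position of 1: index 3
New edge 3->1: forward
Forward edge: respects the existing order. Still a DAG, same toposort still valid.
Still a DAG? yes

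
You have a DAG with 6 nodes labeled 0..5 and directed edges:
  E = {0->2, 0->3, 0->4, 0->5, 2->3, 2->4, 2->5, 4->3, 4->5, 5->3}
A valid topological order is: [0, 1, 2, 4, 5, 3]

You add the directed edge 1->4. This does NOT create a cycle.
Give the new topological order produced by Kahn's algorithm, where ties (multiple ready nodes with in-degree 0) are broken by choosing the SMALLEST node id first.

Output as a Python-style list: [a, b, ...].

Old toposort: [0, 1, 2, 4, 5, 3]
Added edge: 1->4
Position of 1 (1) < position of 4 (3). Old order still valid.
Run Kahn's algorithm (break ties by smallest node id):
  initial in-degrees: [0, 0, 1, 4, 3, 3]
  ready (indeg=0): [0, 1]
  pop 0: indeg[2]->0; indeg[3]->3; indeg[4]->2; indeg[5]->2 | ready=[1, 2] | order so far=[0]
  pop 1: indeg[4]->1 | ready=[2] | order so far=[0, 1]
  pop 2: indeg[3]->2; indeg[4]->0; indeg[5]->1 | ready=[4] | order so far=[0, 1, 2]
  pop 4: indeg[3]->1; indeg[5]->0 | ready=[5] | order so far=[0, 1, 2, 4]
  pop 5: indeg[3]->0 | ready=[3] | order so far=[0, 1, 2, 4, 5]
  pop 3: no out-edges | ready=[] | order so far=[0, 1, 2, 4, 5, 3]
  Result: [0, 1, 2, 4, 5, 3]

Answer: [0, 1, 2, 4, 5, 3]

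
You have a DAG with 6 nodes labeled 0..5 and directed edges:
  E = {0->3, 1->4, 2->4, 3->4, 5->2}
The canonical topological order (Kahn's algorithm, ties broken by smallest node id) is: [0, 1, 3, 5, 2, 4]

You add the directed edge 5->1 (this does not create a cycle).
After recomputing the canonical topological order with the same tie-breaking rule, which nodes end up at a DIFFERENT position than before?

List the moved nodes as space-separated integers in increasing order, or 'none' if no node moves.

Answer: 1 3 5

Derivation:
Old toposort: [0, 1, 3, 5, 2, 4]
Added edge 5->1
Recompute Kahn (smallest-id tiebreak):
  initial in-degrees: [0, 1, 1, 1, 3, 0]
  ready (indeg=0): [0, 5]
  pop 0: indeg[3]->0 | ready=[3, 5] | order so far=[0]
  pop 3: indeg[4]->2 | ready=[5] | order so far=[0, 3]
  pop 5: indeg[1]->0; indeg[2]->0 | ready=[1, 2] | order so far=[0, 3, 5]
  pop 1: indeg[4]->1 | ready=[2] | order so far=[0, 3, 5, 1]
  pop 2: indeg[4]->0 | ready=[4] | order so far=[0, 3, 5, 1, 2]
  pop 4: no out-edges | ready=[] | order so far=[0, 3, 5, 1, 2, 4]
New canonical toposort: [0, 3, 5, 1, 2, 4]
Compare positions:
  Node 0: index 0 -> 0 (same)
  Node 1: index 1 -> 3 (moved)
  Node 2: index 4 -> 4 (same)
  Node 3: index 2 -> 1 (moved)
  Node 4: index 5 -> 5 (same)
  Node 5: index 3 -> 2 (moved)
Nodes that changed position: 1 3 5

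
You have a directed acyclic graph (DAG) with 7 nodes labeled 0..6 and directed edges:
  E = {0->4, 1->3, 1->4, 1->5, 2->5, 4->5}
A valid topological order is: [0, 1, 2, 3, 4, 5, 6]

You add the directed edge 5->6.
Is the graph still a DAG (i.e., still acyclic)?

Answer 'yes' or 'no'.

Answer: yes

Derivation:
Given toposort: [0, 1, 2, 3, 4, 5, 6]
Position of 5: index 5; position of 6: index 6
New edge 5->6: forward
Forward edge: respects the existing order. Still a DAG, same toposort still valid.
Still a DAG? yes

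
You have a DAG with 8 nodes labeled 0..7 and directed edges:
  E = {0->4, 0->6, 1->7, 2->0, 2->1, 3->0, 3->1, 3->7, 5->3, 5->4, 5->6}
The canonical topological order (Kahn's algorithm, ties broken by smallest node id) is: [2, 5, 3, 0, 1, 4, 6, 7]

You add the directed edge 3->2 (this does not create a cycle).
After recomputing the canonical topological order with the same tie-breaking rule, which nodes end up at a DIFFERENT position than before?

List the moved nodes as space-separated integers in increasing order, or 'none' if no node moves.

Answer: 2 3 5

Derivation:
Old toposort: [2, 5, 3, 0, 1, 4, 6, 7]
Added edge 3->2
Recompute Kahn (smallest-id tiebreak):
  initial in-degrees: [2, 2, 1, 1, 2, 0, 2, 2]
  ready (indeg=0): [5]
  pop 5: indeg[3]->0; indeg[4]->1; indeg[6]->1 | ready=[3] | order so far=[5]
  pop 3: indeg[0]->1; indeg[1]->1; indeg[2]->0; indeg[7]->1 | ready=[2] | order so far=[5, 3]
  pop 2: indeg[0]->0; indeg[1]->0 | ready=[0, 1] | order so far=[5, 3, 2]
  pop 0: indeg[4]->0; indeg[6]->0 | ready=[1, 4, 6] | order so far=[5, 3, 2, 0]
  pop 1: indeg[7]->0 | ready=[4, 6, 7] | order so far=[5, 3, 2, 0, 1]
  pop 4: no out-edges | ready=[6, 7] | order so far=[5, 3, 2, 0, 1, 4]
  pop 6: no out-edges | ready=[7] | order so far=[5, 3, 2, 0, 1, 4, 6]
  pop 7: no out-edges | ready=[] | order so far=[5, 3, 2, 0, 1, 4, 6, 7]
New canonical toposort: [5, 3, 2, 0, 1, 4, 6, 7]
Compare positions:
  Node 0: index 3 -> 3 (same)
  Node 1: index 4 -> 4 (same)
  Node 2: index 0 -> 2 (moved)
  Node 3: index 2 -> 1 (moved)
  Node 4: index 5 -> 5 (same)
  Node 5: index 1 -> 0 (moved)
  Node 6: index 6 -> 6 (same)
  Node 7: index 7 -> 7 (same)
Nodes that changed position: 2 3 5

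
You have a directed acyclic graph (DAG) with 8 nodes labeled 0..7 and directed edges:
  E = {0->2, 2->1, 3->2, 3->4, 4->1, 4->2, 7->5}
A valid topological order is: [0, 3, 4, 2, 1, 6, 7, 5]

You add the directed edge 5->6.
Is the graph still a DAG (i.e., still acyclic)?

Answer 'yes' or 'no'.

Answer: yes

Derivation:
Given toposort: [0, 3, 4, 2, 1, 6, 7, 5]
Position of 5: index 7; position of 6: index 5
New edge 5->6: backward (u after v in old order)
Backward edge: old toposort is now invalid. Check if this creates a cycle.
Does 6 already reach 5? Reachable from 6: [6]. NO -> still a DAG (reorder needed).
Still a DAG? yes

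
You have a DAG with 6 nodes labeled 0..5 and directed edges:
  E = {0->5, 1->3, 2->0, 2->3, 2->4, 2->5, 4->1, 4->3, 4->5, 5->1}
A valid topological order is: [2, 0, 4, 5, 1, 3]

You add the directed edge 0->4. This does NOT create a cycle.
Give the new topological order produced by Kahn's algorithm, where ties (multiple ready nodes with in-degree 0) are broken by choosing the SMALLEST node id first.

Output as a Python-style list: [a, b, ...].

Answer: [2, 0, 4, 5, 1, 3]

Derivation:
Old toposort: [2, 0, 4, 5, 1, 3]
Added edge: 0->4
Position of 0 (1) < position of 4 (2). Old order still valid.
Run Kahn's algorithm (break ties by smallest node id):
  initial in-degrees: [1, 2, 0, 3, 2, 3]
  ready (indeg=0): [2]
  pop 2: indeg[0]->0; indeg[3]->2; indeg[4]->1; indeg[5]->2 | ready=[0] | order so far=[2]
  pop 0: indeg[4]->0; indeg[5]->1 | ready=[4] | order so far=[2, 0]
  pop 4: indeg[1]->1; indeg[3]->1; indeg[5]->0 | ready=[5] | order so far=[2, 0, 4]
  pop 5: indeg[1]->0 | ready=[1] | order so far=[2, 0, 4, 5]
  pop 1: indeg[3]->0 | ready=[3] | order so far=[2, 0, 4, 5, 1]
  pop 3: no out-edges | ready=[] | order so far=[2, 0, 4, 5, 1, 3]
  Result: [2, 0, 4, 5, 1, 3]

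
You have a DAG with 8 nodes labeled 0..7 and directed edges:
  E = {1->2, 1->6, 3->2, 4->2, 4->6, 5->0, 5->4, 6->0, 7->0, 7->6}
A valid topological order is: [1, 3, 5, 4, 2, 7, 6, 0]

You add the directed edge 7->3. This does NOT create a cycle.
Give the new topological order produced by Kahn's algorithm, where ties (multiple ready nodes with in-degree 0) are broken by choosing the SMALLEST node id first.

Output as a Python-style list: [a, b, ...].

Answer: [1, 5, 4, 7, 3, 2, 6, 0]

Derivation:
Old toposort: [1, 3, 5, 4, 2, 7, 6, 0]
Added edge: 7->3
Position of 7 (5) > position of 3 (1). Must reorder: 7 must now come before 3.
Run Kahn's algorithm (break ties by smallest node id):
  initial in-degrees: [3, 0, 3, 1, 1, 0, 3, 0]
  ready (indeg=0): [1, 5, 7]
  pop 1: indeg[2]->2; indeg[6]->2 | ready=[5, 7] | order so far=[1]
  pop 5: indeg[0]->2; indeg[4]->0 | ready=[4, 7] | order so far=[1, 5]
  pop 4: indeg[2]->1; indeg[6]->1 | ready=[7] | order so far=[1, 5, 4]
  pop 7: indeg[0]->1; indeg[3]->0; indeg[6]->0 | ready=[3, 6] | order so far=[1, 5, 4, 7]
  pop 3: indeg[2]->0 | ready=[2, 6] | order so far=[1, 5, 4, 7, 3]
  pop 2: no out-edges | ready=[6] | order so far=[1, 5, 4, 7, 3, 2]
  pop 6: indeg[0]->0 | ready=[0] | order so far=[1, 5, 4, 7, 3, 2, 6]
  pop 0: no out-edges | ready=[] | order so far=[1, 5, 4, 7, 3, 2, 6, 0]
  Result: [1, 5, 4, 7, 3, 2, 6, 0]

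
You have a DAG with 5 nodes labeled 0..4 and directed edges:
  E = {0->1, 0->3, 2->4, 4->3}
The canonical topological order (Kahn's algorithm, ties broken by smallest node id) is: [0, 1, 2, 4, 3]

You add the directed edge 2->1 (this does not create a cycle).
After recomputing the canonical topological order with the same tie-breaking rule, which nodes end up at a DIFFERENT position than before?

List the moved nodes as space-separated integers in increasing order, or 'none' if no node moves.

Answer: 1 2

Derivation:
Old toposort: [0, 1, 2, 4, 3]
Added edge 2->1
Recompute Kahn (smallest-id tiebreak):
  initial in-degrees: [0, 2, 0, 2, 1]
  ready (indeg=0): [0, 2]
  pop 0: indeg[1]->1; indeg[3]->1 | ready=[2] | order so far=[0]
  pop 2: indeg[1]->0; indeg[4]->0 | ready=[1, 4] | order so far=[0, 2]
  pop 1: no out-edges | ready=[4] | order so far=[0, 2, 1]
  pop 4: indeg[3]->0 | ready=[3] | order so far=[0, 2, 1, 4]
  pop 3: no out-edges | ready=[] | order so far=[0, 2, 1, 4, 3]
New canonical toposort: [0, 2, 1, 4, 3]
Compare positions:
  Node 0: index 0 -> 0 (same)
  Node 1: index 1 -> 2 (moved)
  Node 2: index 2 -> 1 (moved)
  Node 3: index 4 -> 4 (same)
  Node 4: index 3 -> 3 (same)
Nodes that changed position: 1 2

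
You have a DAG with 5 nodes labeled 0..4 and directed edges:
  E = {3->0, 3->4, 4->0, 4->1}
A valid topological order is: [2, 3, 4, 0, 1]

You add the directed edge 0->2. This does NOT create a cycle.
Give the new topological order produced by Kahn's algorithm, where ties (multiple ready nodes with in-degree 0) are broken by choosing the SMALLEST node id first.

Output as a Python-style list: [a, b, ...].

Old toposort: [2, 3, 4, 0, 1]
Added edge: 0->2
Position of 0 (3) > position of 2 (0). Must reorder: 0 must now come before 2.
Run Kahn's algorithm (break ties by smallest node id):
  initial in-degrees: [2, 1, 1, 0, 1]
  ready (indeg=0): [3]
  pop 3: indeg[0]->1; indeg[4]->0 | ready=[4] | order so far=[3]
  pop 4: indeg[0]->0; indeg[1]->0 | ready=[0, 1] | order so far=[3, 4]
  pop 0: indeg[2]->0 | ready=[1, 2] | order so far=[3, 4, 0]
  pop 1: no out-edges | ready=[2] | order so far=[3, 4, 0, 1]
  pop 2: no out-edges | ready=[] | order so far=[3, 4, 0, 1, 2]
  Result: [3, 4, 0, 1, 2]

Answer: [3, 4, 0, 1, 2]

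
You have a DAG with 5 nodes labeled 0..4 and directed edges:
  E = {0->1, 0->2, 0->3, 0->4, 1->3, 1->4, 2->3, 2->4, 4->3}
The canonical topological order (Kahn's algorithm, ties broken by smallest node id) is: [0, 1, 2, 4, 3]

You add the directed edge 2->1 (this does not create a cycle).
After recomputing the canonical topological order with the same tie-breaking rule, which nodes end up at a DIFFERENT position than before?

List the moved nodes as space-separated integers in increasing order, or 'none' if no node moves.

Old toposort: [0, 1, 2, 4, 3]
Added edge 2->1
Recompute Kahn (smallest-id tiebreak):
  initial in-degrees: [0, 2, 1, 4, 3]
  ready (indeg=0): [0]
  pop 0: indeg[1]->1; indeg[2]->0; indeg[3]->3; indeg[4]->2 | ready=[2] | order so far=[0]
  pop 2: indeg[1]->0; indeg[3]->2; indeg[4]->1 | ready=[1] | order so far=[0, 2]
  pop 1: indeg[3]->1; indeg[4]->0 | ready=[4] | order so far=[0, 2, 1]
  pop 4: indeg[3]->0 | ready=[3] | order so far=[0, 2, 1, 4]
  pop 3: no out-edges | ready=[] | order so far=[0, 2, 1, 4, 3]
New canonical toposort: [0, 2, 1, 4, 3]
Compare positions:
  Node 0: index 0 -> 0 (same)
  Node 1: index 1 -> 2 (moved)
  Node 2: index 2 -> 1 (moved)
  Node 3: index 4 -> 4 (same)
  Node 4: index 3 -> 3 (same)
Nodes that changed position: 1 2

Answer: 1 2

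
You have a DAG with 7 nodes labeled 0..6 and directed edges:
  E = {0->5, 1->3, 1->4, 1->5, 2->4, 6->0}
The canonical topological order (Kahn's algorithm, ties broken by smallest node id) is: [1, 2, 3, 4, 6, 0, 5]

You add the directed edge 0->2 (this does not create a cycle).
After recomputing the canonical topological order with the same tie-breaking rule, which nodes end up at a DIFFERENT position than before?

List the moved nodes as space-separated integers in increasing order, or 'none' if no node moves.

Old toposort: [1, 2, 3, 4, 6, 0, 5]
Added edge 0->2
Recompute Kahn (smallest-id tiebreak):
  initial in-degrees: [1, 0, 1, 1, 2, 2, 0]
  ready (indeg=0): [1, 6]
  pop 1: indeg[3]->0; indeg[4]->1; indeg[5]->1 | ready=[3, 6] | order so far=[1]
  pop 3: no out-edges | ready=[6] | order so far=[1, 3]
  pop 6: indeg[0]->0 | ready=[0] | order so far=[1, 3, 6]
  pop 0: indeg[2]->0; indeg[5]->0 | ready=[2, 5] | order so far=[1, 3, 6, 0]
  pop 2: indeg[4]->0 | ready=[4, 5] | order so far=[1, 3, 6, 0, 2]
  pop 4: no out-edges | ready=[5] | order so far=[1, 3, 6, 0, 2, 4]
  pop 5: no out-edges | ready=[] | order so far=[1, 3, 6, 0, 2, 4, 5]
New canonical toposort: [1, 3, 6, 0, 2, 4, 5]
Compare positions:
  Node 0: index 5 -> 3 (moved)
  Node 1: index 0 -> 0 (same)
  Node 2: index 1 -> 4 (moved)
  Node 3: index 2 -> 1 (moved)
  Node 4: index 3 -> 5 (moved)
  Node 5: index 6 -> 6 (same)
  Node 6: index 4 -> 2 (moved)
Nodes that changed position: 0 2 3 4 6

Answer: 0 2 3 4 6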